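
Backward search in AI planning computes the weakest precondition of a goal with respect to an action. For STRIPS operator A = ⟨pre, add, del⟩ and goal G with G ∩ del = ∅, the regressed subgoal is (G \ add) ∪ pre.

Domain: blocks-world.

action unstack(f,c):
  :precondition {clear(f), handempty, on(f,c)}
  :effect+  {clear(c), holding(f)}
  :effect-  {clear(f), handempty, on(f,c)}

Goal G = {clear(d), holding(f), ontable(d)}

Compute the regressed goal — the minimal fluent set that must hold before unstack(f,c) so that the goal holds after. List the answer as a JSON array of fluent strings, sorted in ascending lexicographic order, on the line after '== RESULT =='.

Compute (G \ add) ∪ pre:
  G ∩ del = {}  (empty — regression defined)
  G \ add = {clear(d), holding(f), ontable(d)} \ {clear(c), holding(f)} = {clear(d), ontable(d)}
  ∪ pre   = {clear(d), ontable(d)} ∪ {clear(f), handempty, on(f,c)}
          = {clear(d), clear(f), handempty, on(f,c), ontable(d)}

== RESULT ==
["clear(d)", "clear(f)", "handempty", "on(f,c)", "ontable(d)"]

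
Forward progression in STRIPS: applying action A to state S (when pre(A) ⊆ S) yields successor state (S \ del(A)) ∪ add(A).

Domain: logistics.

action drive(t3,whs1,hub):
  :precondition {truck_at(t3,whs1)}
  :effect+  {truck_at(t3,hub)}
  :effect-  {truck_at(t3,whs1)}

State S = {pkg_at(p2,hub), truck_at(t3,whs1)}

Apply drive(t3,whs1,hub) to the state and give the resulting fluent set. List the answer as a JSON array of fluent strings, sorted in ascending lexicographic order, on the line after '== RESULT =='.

Progress:
  pre ⊆ S: {truck_at(t3,whs1)} ⊆ S  — applicable
  S \ del = {pkg_at(p2,hub)}
  ∪ add   = {pkg_at(p2,hub), truck_at(t3,hub)}

== RESULT ==
["pkg_at(p2,hub)", "truck_at(t3,hub)"]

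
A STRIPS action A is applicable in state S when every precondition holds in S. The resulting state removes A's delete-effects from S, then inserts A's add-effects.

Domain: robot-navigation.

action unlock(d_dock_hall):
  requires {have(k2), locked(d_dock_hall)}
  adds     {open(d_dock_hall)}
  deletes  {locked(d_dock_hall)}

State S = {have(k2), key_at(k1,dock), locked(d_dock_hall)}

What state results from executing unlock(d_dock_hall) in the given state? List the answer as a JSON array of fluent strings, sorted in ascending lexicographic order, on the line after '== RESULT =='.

Compute (S \ del) ∪ add:
  pre ⊆ S: {have(k2), locked(d_dock_hall)} ⊆ S  — applicable
  S \ del = {have(k2), key_at(k1,dock)}
  ∪ add   = {have(k2), key_at(k1,dock), open(d_dock_hall)}

== RESULT ==
["have(k2)", "key_at(k1,dock)", "open(d_dock_hall)"]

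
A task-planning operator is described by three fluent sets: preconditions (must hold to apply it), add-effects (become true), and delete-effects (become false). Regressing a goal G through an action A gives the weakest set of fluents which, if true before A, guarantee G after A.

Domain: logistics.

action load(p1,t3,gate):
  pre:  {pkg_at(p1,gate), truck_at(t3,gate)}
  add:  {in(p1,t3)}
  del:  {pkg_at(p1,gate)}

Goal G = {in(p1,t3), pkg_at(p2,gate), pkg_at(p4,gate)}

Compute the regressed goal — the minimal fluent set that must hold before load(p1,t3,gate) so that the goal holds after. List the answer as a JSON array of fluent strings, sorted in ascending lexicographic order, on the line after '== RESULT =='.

Regress:
  G ∩ del = {}  (empty — regression defined)
  G \ add = {in(p1,t3), pkg_at(p2,gate), pkg_at(p4,gate)} \ {in(p1,t3)} = {pkg_at(p2,gate), pkg_at(p4,gate)}
  ∪ pre   = {pkg_at(p2,gate), pkg_at(p4,gate)} ∪ {pkg_at(p1,gate), truck_at(t3,gate)}
          = {pkg_at(p1,gate), pkg_at(p2,gate), pkg_at(p4,gate), truck_at(t3,gate)}

== RESULT ==
["pkg_at(p1,gate)", "pkg_at(p2,gate)", "pkg_at(p4,gate)", "truck_at(t3,gate)"]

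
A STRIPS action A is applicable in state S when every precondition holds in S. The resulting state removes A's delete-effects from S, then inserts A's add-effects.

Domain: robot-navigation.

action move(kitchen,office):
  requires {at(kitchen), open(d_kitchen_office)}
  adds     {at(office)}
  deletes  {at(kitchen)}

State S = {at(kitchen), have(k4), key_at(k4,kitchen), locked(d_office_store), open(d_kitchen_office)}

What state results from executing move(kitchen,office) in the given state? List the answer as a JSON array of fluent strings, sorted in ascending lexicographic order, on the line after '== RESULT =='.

Compute (S \ del) ∪ add:
  pre ⊆ S: {at(kitchen), open(d_kitchen_office)} ⊆ S  — applicable
  S \ del = {have(k4), key_at(k4,kitchen), locked(d_office_store), open(d_kitchen_office)}
  ∪ add   = {at(office), have(k4), key_at(k4,kitchen), locked(d_office_store), open(d_kitchen_office)}

== RESULT ==
["at(office)", "have(k4)", "key_at(k4,kitchen)", "locked(d_office_store)", "open(d_kitchen_office)"]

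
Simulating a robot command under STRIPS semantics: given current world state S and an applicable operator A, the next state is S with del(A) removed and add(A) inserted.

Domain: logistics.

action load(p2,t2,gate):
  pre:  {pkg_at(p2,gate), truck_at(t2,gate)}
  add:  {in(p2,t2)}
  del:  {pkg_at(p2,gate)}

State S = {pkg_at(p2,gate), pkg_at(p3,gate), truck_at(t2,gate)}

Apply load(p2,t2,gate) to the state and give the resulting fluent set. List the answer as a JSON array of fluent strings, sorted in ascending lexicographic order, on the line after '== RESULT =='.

Compute (S \ del) ∪ add:
  pre ⊆ S: {pkg_at(p2,gate), truck_at(t2,gate)} ⊆ S  — applicable
  S \ del = {pkg_at(p3,gate), truck_at(t2,gate)}
  ∪ add   = {in(p2,t2), pkg_at(p3,gate), truck_at(t2,gate)}

== RESULT ==
["in(p2,t2)", "pkg_at(p3,gate)", "truck_at(t2,gate)"]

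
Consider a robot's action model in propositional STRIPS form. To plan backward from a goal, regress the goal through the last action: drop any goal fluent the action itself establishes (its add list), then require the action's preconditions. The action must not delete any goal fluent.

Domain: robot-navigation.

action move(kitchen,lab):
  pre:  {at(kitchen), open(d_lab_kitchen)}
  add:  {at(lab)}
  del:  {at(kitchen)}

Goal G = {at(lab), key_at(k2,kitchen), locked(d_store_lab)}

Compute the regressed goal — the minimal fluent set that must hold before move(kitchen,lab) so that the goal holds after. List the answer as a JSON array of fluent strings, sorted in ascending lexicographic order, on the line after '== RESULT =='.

Regress:
  G ∩ del = {}  (empty — regression defined)
  G \ add = {at(lab), key_at(k2,kitchen), locked(d_store_lab)} \ {at(lab)} = {key_at(k2,kitchen), locked(d_store_lab)}
  ∪ pre   = {key_at(k2,kitchen), locked(d_store_lab)} ∪ {at(kitchen), open(d_lab_kitchen)}
          = {at(kitchen), key_at(k2,kitchen), locked(d_store_lab), open(d_lab_kitchen)}

== RESULT ==
["at(kitchen)", "key_at(k2,kitchen)", "locked(d_store_lab)", "open(d_lab_kitchen)"]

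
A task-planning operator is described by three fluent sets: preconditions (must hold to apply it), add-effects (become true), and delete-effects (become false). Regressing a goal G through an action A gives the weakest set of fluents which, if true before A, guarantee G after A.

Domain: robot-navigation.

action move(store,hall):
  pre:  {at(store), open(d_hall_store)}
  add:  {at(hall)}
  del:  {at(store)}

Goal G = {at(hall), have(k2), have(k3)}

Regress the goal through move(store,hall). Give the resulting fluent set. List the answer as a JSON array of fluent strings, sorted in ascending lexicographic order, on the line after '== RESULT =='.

Regress:
  G ∩ del = {}  (empty — regression defined)
  G \ add = {at(hall), have(k2), have(k3)} \ {at(hall)} = {have(k2), have(k3)}
  ∪ pre   = {have(k2), have(k3)} ∪ {at(store), open(d_hall_store)}
          = {at(store), have(k2), have(k3), open(d_hall_store)}

== RESULT ==
["at(store)", "have(k2)", "have(k3)", "open(d_hall_store)"]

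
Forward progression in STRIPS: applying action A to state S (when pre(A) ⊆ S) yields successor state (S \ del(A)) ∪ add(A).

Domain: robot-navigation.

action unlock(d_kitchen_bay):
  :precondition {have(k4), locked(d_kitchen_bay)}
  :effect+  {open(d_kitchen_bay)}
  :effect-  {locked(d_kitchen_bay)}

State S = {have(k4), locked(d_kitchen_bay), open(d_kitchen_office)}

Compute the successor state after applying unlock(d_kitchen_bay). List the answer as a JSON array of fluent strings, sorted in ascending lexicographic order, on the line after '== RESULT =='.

Progress:
  pre ⊆ S: {have(k4), locked(d_kitchen_bay)} ⊆ S  — applicable
  S \ del = {have(k4), open(d_kitchen_office)}
  ∪ add   = {have(k4), open(d_kitchen_bay), open(d_kitchen_office)}

== RESULT ==
["have(k4)", "open(d_kitchen_bay)", "open(d_kitchen_office)"]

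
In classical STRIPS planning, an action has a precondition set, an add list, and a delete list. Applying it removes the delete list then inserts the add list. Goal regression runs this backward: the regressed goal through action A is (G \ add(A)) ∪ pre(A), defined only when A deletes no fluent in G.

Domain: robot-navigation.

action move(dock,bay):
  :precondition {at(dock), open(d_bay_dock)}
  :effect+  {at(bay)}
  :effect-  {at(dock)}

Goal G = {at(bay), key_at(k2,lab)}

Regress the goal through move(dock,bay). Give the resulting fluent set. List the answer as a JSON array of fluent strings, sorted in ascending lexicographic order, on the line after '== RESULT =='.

Compute (G \ add) ∪ pre:
  G ∩ del = {}  (empty — regression defined)
  G \ add = {at(bay), key_at(k2,lab)} \ {at(bay)} = {key_at(k2,lab)}
  ∪ pre   = {key_at(k2,lab)} ∪ {at(dock), open(d_bay_dock)}
          = {at(dock), key_at(k2,lab), open(d_bay_dock)}

== RESULT ==
["at(dock)", "key_at(k2,lab)", "open(d_bay_dock)"]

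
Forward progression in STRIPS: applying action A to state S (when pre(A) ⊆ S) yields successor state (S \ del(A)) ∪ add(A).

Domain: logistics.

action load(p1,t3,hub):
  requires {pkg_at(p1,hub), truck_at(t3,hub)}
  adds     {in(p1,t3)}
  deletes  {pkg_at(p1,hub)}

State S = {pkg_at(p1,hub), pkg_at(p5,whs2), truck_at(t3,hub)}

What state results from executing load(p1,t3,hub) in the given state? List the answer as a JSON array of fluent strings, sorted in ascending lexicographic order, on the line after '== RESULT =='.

Progress:
  pre ⊆ S: {pkg_at(p1,hub), truck_at(t3,hub)} ⊆ S  — applicable
  S \ del = {pkg_at(p5,whs2), truck_at(t3,hub)}
  ∪ add   = {in(p1,t3), pkg_at(p5,whs2), truck_at(t3,hub)}

== RESULT ==
["in(p1,t3)", "pkg_at(p5,whs2)", "truck_at(t3,hub)"]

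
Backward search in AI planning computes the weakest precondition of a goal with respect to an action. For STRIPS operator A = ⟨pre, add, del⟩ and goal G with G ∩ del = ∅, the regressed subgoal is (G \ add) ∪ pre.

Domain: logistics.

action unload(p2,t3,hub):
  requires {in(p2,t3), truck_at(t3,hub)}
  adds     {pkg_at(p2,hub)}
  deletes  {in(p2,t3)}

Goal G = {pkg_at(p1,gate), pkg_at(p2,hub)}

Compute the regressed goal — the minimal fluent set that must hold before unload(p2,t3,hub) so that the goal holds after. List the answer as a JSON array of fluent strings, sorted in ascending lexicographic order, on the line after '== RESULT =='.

Compute (G \ add) ∪ pre:
  G ∩ del = {}  (empty — regression defined)
  G \ add = {pkg_at(p1,gate), pkg_at(p2,hub)} \ {pkg_at(p2,hub)} = {pkg_at(p1,gate)}
  ∪ pre   = {pkg_at(p1,gate)} ∪ {in(p2,t3), truck_at(t3,hub)}
          = {in(p2,t3), pkg_at(p1,gate), truck_at(t3,hub)}

== RESULT ==
["in(p2,t3)", "pkg_at(p1,gate)", "truck_at(t3,hub)"]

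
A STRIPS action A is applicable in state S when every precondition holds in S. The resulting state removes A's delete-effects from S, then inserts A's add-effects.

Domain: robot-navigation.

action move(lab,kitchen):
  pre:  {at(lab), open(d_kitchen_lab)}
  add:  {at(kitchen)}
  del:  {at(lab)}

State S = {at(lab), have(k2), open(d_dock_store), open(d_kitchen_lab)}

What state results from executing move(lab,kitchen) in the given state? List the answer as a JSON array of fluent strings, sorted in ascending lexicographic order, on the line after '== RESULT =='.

Compute (S \ del) ∪ add:
  pre ⊆ S: {at(lab), open(d_kitchen_lab)} ⊆ S  — applicable
  S \ del = {have(k2), open(d_dock_store), open(d_kitchen_lab)}
  ∪ add   = {at(kitchen), have(k2), open(d_dock_store), open(d_kitchen_lab)}

== RESULT ==
["at(kitchen)", "have(k2)", "open(d_dock_store)", "open(d_kitchen_lab)"]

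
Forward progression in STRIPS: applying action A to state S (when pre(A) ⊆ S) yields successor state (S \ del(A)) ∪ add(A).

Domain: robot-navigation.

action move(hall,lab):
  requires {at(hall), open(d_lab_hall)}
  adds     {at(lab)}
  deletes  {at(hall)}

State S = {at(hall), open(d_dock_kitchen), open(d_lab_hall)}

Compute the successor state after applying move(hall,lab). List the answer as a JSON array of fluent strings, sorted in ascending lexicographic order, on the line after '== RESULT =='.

Progress:
  pre ⊆ S: {at(hall), open(d_lab_hall)} ⊆ S  — applicable
  S \ del = {open(d_dock_kitchen), open(d_lab_hall)}
  ∪ add   = {at(lab), open(d_dock_kitchen), open(d_lab_hall)}

== RESULT ==
["at(lab)", "open(d_dock_kitchen)", "open(d_lab_hall)"]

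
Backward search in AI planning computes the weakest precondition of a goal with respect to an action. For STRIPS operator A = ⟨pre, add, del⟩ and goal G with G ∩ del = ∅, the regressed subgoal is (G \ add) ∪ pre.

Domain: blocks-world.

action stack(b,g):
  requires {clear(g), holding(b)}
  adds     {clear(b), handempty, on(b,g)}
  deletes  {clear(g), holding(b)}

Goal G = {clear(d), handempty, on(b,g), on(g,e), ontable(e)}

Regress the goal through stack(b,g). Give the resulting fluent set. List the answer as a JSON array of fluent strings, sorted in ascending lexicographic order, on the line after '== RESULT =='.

Compute (G \ add) ∪ pre:
  G ∩ del = {}  (empty — regression defined)
  G \ add = {clear(d), handempty, on(b,g), on(g,e), ontable(e)} \ {clear(b), handempty, on(b,g)} = {clear(d), on(g,e), ontable(e)}
  ∪ pre   = {clear(d), on(g,e), ontable(e)} ∪ {clear(g), holding(b)}
          = {clear(d), clear(g), holding(b), on(g,e), ontable(e)}

== RESULT ==
["clear(d)", "clear(g)", "holding(b)", "on(g,e)", "ontable(e)"]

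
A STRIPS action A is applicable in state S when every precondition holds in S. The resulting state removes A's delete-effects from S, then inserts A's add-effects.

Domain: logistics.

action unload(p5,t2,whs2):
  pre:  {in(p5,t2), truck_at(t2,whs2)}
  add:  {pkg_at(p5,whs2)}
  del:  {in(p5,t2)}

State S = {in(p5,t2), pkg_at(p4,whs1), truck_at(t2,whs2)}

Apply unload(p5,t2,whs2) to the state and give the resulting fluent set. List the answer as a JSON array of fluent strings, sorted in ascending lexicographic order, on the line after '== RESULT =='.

Compute (S \ del) ∪ add:
  pre ⊆ S: {in(p5,t2), truck_at(t2,whs2)} ⊆ S  — applicable
  S \ del = {pkg_at(p4,whs1), truck_at(t2,whs2)}
  ∪ add   = {pkg_at(p4,whs1), pkg_at(p5,whs2), truck_at(t2,whs2)}

== RESULT ==
["pkg_at(p4,whs1)", "pkg_at(p5,whs2)", "truck_at(t2,whs2)"]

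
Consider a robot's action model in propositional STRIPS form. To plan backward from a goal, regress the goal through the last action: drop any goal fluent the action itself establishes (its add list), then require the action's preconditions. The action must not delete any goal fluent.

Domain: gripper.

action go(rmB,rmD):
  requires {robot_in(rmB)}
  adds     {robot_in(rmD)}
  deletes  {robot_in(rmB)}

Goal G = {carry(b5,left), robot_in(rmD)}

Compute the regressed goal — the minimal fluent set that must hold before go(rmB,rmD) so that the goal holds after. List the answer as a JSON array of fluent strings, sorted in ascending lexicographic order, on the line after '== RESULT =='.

Regress:
  G ∩ del = {}  (empty — regression defined)
  G \ add = {carry(b5,left), robot_in(rmD)} \ {robot_in(rmD)} = {carry(b5,left)}
  ∪ pre   = {carry(b5,left)} ∪ {robot_in(rmB)}
          = {carry(b5,left), robot_in(rmB)}

== RESULT ==
["carry(b5,left)", "robot_in(rmB)"]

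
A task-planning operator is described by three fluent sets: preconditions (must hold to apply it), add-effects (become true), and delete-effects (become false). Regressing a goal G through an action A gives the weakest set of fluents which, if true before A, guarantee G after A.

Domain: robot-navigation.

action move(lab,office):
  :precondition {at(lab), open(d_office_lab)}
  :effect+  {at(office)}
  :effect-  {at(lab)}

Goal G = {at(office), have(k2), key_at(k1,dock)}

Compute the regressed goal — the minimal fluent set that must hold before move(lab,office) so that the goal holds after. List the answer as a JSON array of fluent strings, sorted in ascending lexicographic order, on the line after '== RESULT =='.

Regress:
  G ∩ del = {}  (empty — regression defined)
  G \ add = {at(office), have(k2), key_at(k1,dock)} \ {at(office)} = {have(k2), key_at(k1,dock)}
  ∪ pre   = {have(k2), key_at(k1,dock)} ∪ {at(lab), open(d_office_lab)}
          = {at(lab), have(k2), key_at(k1,dock), open(d_office_lab)}

== RESULT ==
["at(lab)", "have(k2)", "key_at(k1,dock)", "open(d_office_lab)"]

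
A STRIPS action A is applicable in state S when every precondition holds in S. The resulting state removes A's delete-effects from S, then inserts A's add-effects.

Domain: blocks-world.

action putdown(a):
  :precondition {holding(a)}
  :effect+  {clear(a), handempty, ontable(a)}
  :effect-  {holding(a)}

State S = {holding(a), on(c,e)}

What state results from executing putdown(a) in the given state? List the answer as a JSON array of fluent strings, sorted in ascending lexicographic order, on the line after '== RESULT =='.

Compute (S \ del) ∪ add:
  pre ⊆ S: {holding(a)} ⊆ S  — applicable
  S \ del = {on(c,e)}
  ∪ add   = {clear(a), handempty, on(c,e), ontable(a)}

== RESULT ==
["clear(a)", "handempty", "on(c,e)", "ontable(a)"]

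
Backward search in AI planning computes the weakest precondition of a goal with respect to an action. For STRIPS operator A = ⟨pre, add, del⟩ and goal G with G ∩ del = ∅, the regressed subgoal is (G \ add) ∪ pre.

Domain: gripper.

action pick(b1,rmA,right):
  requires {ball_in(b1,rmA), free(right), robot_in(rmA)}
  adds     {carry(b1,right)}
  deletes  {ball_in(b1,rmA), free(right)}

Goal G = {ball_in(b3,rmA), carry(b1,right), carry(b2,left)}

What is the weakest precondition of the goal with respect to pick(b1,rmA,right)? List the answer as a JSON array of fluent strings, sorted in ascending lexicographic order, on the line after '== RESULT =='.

Compute (G \ add) ∪ pre:
  G ∩ del = {}  (empty — regression defined)
  G \ add = {ball_in(b3,rmA), carry(b1,right), carry(b2,left)} \ {carry(b1,right)} = {ball_in(b3,rmA), carry(b2,left)}
  ∪ pre   = {ball_in(b3,rmA), carry(b2,left)} ∪ {ball_in(b1,rmA), free(right), robot_in(rmA)}
          = {ball_in(b1,rmA), ball_in(b3,rmA), carry(b2,left), free(right), robot_in(rmA)}

== RESULT ==
["ball_in(b1,rmA)", "ball_in(b3,rmA)", "carry(b2,left)", "free(right)", "robot_in(rmA)"]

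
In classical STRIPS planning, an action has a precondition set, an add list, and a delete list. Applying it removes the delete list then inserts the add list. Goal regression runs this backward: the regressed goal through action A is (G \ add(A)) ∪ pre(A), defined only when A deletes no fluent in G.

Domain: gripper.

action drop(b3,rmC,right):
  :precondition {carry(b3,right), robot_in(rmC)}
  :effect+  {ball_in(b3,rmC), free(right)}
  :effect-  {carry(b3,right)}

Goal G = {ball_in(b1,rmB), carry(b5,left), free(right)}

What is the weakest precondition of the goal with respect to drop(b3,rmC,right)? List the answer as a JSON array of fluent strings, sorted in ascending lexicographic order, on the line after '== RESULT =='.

Compute (G \ add) ∪ pre:
  G ∩ del = {}  (empty — regression defined)
  G \ add = {ball_in(b1,rmB), carry(b5,left), free(right)} \ {ball_in(b3,rmC), free(right)} = {ball_in(b1,rmB), carry(b5,left)}
  ∪ pre   = {ball_in(b1,rmB), carry(b5,left)} ∪ {carry(b3,right), robot_in(rmC)}
          = {ball_in(b1,rmB), carry(b3,right), carry(b5,left), robot_in(rmC)}

== RESULT ==
["ball_in(b1,rmB)", "carry(b3,right)", "carry(b5,left)", "robot_in(rmC)"]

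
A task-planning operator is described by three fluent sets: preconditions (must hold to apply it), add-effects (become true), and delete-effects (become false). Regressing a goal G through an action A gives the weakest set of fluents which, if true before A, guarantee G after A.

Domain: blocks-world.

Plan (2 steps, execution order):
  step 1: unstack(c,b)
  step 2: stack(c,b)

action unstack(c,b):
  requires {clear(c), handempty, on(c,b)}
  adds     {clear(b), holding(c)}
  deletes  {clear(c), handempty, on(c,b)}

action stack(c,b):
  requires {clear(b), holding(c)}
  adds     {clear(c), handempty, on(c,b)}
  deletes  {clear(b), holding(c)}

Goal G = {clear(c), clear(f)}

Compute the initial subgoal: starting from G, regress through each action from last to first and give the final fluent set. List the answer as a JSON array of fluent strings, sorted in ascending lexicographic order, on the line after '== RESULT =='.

Regress step by step:
  through step 2 (stack(c,b)): drop {clear(c)}, keep {clear(f)}, require {clear(b), holding(c)}
    → {clear(b), clear(f), holding(c)}
  through step 1 (unstack(c,b)): drop {clear(b), holding(c)}, keep {clear(f)}, require {clear(c), handempty, on(c,b)}
    → {clear(c), clear(f), handempty, on(c,b)}

== RESULT ==
["clear(c)", "clear(f)", "handempty", "on(c,b)"]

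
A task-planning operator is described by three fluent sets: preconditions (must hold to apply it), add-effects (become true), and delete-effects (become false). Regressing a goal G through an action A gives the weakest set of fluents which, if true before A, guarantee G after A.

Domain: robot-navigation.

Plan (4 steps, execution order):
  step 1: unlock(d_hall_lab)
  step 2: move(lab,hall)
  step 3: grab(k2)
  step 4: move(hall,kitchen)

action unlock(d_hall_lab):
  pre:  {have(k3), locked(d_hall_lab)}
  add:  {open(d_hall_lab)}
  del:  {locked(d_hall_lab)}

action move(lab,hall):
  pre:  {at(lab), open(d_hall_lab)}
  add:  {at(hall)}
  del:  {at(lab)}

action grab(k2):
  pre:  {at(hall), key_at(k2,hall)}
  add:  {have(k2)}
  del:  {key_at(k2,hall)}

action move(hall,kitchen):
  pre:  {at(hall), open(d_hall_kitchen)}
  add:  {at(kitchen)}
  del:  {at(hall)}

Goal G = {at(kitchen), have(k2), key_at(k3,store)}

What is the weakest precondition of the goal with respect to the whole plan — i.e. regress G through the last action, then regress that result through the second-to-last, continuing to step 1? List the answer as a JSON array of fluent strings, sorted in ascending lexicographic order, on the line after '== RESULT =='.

Work backward from the goal:
  through step 4 (move(hall,kitchen)): drop {at(kitchen)}, keep {have(k2), key_at(k3,store)}, require {at(hall), open(d_hall_kitchen)}
    → {at(hall), have(k2), key_at(k3,store), open(d_hall_kitchen)}
  through step 3 (grab(k2)): drop {have(k2)}, keep {at(hall), key_at(k3,store), open(d_hall_kitchen)}, require {at(hall), key_at(k2,hall)}
    → {at(hall), key_at(k2,hall), key_at(k3,store), open(d_hall_kitchen)}
  through step 2 (move(lab,hall)): drop {at(hall)}, keep {key_at(k2,hall), key_at(k3,store), open(d_hall_kitchen)}, require {at(lab), open(d_hall_lab)}
    → {at(lab), key_at(k2,hall), key_at(k3,store), open(d_hall_kitchen), open(d_hall_lab)}
  through step 1 (unlock(d_hall_lab)): drop {open(d_hall_lab)}, keep {at(lab), key_at(k2,hall), key_at(k3,store), open(d_hall_kitchen)}, require {have(k3), locked(d_hall_lab)}
    → {at(lab), have(k3), key_at(k2,hall), key_at(k3,store), locked(d_hall_lab), open(d_hall_kitchen)}

== RESULT ==
["at(lab)", "have(k3)", "key_at(k2,hall)", "key_at(k3,store)", "locked(d_hall_lab)", "open(d_hall_kitchen)"]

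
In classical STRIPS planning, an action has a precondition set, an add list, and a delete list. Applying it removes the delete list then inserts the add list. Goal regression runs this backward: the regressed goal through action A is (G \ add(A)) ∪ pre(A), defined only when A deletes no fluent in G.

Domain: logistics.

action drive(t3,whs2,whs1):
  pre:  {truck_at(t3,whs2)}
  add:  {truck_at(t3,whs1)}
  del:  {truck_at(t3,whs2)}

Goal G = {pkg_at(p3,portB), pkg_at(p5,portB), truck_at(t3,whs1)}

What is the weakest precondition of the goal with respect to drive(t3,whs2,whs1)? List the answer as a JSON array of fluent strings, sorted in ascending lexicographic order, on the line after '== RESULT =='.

Compute (G \ add) ∪ pre:
  G ∩ del = {}  (empty — regression defined)
  G \ add = {pkg_at(p3,portB), pkg_at(p5,portB), truck_at(t3,whs1)} \ {truck_at(t3,whs1)} = {pkg_at(p3,portB), pkg_at(p5,portB)}
  ∪ pre   = {pkg_at(p3,portB), pkg_at(p5,portB)} ∪ {truck_at(t3,whs2)}
          = {pkg_at(p3,portB), pkg_at(p5,portB), truck_at(t3,whs2)}

== RESULT ==
["pkg_at(p3,portB)", "pkg_at(p5,portB)", "truck_at(t3,whs2)"]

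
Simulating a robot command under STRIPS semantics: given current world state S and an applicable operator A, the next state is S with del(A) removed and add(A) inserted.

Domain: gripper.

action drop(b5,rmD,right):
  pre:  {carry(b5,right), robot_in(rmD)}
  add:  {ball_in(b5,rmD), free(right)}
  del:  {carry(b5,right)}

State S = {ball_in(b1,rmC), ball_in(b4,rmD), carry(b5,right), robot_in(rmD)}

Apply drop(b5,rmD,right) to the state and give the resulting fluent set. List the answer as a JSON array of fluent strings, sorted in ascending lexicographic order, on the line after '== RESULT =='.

Progress:
  pre ⊆ S: {carry(b5,right), robot_in(rmD)} ⊆ S  — applicable
  S \ del = {ball_in(b1,rmC), ball_in(b4,rmD), robot_in(rmD)}
  ∪ add   = {ball_in(b1,rmC), ball_in(b4,rmD), ball_in(b5,rmD), free(right), robot_in(rmD)}

== RESULT ==
["ball_in(b1,rmC)", "ball_in(b4,rmD)", "ball_in(b5,rmD)", "free(right)", "robot_in(rmD)"]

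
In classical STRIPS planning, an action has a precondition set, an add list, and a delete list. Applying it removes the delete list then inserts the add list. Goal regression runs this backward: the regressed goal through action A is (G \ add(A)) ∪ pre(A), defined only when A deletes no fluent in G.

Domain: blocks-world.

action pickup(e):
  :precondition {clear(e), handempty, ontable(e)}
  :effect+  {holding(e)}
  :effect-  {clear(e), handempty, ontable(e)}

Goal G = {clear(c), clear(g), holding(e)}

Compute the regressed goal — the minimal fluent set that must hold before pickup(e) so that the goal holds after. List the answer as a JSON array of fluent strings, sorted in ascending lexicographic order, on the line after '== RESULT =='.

Compute (G \ add) ∪ pre:
  G ∩ del = {}  (empty — regression defined)
  G \ add = {clear(c), clear(g), holding(e)} \ {holding(e)} = {clear(c), clear(g)}
  ∪ pre   = {clear(c), clear(g)} ∪ {clear(e), handempty, ontable(e)}
          = {clear(c), clear(e), clear(g), handempty, ontable(e)}

== RESULT ==
["clear(c)", "clear(e)", "clear(g)", "handempty", "ontable(e)"]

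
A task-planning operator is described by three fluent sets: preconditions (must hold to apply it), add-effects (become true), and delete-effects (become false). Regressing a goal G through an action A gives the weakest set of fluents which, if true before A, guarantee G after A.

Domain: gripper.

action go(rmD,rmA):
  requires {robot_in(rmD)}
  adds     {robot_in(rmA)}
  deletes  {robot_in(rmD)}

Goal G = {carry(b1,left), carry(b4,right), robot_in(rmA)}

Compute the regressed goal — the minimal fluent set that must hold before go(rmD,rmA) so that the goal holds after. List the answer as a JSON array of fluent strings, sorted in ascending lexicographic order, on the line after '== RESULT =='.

Regress:
  G ∩ del = {}  (empty — regression defined)
  G \ add = {carry(b1,left), carry(b4,right), robot_in(rmA)} \ {robot_in(rmA)} = {carry(b1,left), carry(b4,right)}
  ∪ pre   = {carry(b1,left), carry(b4,right)} ∪ {robot_in(rmD)}
          = {carry(b1,left), carry(b4,right), robot_in(rmD)}

== RESULT ==
["carry(b1,left)", "carry(b4,right)", "robot_in(rmD)"]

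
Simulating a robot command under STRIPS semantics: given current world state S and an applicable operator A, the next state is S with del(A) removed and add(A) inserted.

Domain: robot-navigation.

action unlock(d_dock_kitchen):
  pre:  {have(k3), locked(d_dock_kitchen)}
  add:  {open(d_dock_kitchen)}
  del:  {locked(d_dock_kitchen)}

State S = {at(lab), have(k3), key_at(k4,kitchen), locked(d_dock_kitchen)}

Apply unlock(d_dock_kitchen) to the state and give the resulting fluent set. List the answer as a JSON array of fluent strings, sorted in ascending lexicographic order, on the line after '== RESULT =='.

Progress:
  pre ⊆ S: {have(k3), locked(d_dock_kitchen)} ⊆ S  — applicable
  S \ del = {at(lab), have(k3), key_at(k4,kitchen)}
  ∪ add   = {at(lab), have(k3), key_at(k4,kitchen), open(d_dock_kitchen)}

== RESULT ==
["at(lab)", "have(k3)", "key_at(k4,kitchen)", "open(d_dock_kitchen)"]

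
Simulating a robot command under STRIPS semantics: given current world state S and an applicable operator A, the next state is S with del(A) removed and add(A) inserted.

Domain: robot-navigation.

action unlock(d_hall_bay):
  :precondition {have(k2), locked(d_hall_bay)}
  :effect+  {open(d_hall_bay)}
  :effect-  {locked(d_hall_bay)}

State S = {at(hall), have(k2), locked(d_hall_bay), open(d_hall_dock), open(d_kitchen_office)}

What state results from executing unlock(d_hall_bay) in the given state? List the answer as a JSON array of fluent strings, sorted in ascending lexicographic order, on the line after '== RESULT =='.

Progress:
  pre ⊆ S: {have(k2), locked(d_hall_bay)} ⊆ S  — applicable
  S \ del = {at(hall), have(k2), open(d_hall_dock), open(d_kitchen_office)}
  ∪ add   = {at(hall), have(k2), open(d_hall_bay), open(d_hall_dock), open(d_kitchen_office)}

== RESULT ==
["at(hall)", "have(k2)", "open(d_hall_bay)", "open(d_hall_dock)", "open(d_kitchen_office)"]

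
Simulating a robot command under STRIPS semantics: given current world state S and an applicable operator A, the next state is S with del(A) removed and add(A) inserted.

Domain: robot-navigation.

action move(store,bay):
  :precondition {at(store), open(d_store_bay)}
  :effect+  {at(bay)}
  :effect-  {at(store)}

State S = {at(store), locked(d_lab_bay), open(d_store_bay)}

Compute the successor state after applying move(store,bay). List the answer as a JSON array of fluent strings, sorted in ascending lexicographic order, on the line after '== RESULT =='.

Progress:
  pre ⊆ S: {at(store), open(d_store_bay)} ⊆ S  — applicable
  S \ del = {locked(d_lab_bay), open(d_store_bay)}
  ∪ add   = {at(bay), locked(d_lab_bay), open(d_store_bay)}

== RESULT ==
["at(bay)", "locked(d_lab_bay)", "open(d_store_bay)"]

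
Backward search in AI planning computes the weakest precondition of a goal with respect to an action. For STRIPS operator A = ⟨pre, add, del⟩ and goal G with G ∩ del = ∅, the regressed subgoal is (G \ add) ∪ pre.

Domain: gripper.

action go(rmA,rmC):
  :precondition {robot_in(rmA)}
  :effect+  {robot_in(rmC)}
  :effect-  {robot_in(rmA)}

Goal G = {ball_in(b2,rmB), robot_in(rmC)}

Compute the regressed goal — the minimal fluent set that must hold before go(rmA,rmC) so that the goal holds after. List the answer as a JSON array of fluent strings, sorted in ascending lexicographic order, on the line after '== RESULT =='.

Compute (G \ add) ∪ pre:
  G ∩ del = {}  (empty — regression defined)
  G \ add = {ball_in(b2,rmB), robot_in(rmC)} \ {robot_in(rmC)} = {ball_in(b2,rmB)}
  ∪ pre   = {ball_in(b2,rmB)} ∪ {robot_in(rmA)}
          = {ball_in(b2,rmB), robot_in(rmA)}

== RESULT ==
["ball_in(b2,rmB)", "robot_in(rmA)"]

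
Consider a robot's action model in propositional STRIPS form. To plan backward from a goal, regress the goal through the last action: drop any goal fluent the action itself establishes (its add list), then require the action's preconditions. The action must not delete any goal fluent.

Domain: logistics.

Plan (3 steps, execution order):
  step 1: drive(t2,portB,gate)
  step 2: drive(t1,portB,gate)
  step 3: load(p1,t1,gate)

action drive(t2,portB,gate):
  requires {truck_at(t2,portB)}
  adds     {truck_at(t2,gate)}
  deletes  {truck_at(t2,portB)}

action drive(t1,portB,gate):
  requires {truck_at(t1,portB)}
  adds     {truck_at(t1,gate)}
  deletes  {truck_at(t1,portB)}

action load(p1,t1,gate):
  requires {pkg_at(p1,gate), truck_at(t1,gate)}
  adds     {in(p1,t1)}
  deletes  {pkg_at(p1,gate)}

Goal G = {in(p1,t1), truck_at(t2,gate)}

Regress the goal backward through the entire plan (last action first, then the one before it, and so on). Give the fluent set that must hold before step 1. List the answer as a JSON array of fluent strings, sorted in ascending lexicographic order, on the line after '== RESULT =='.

Regress step by step:
  through step 3 (load(p1,t1,gate)): drop {in(p1,t1)}, keep {truck_at(t2,gate)}, require {pkg_at(p1,gate), truck_at(t1,gate)}
    → {pkg_at(p1,gate), truck_at(t1,gate), truck_at(t2,gate)}
  through step 2 (drive(t1,portB,gate)): drop {truck_at(t1,gate)}, keep {pkg_at(p1,gate), truck_at(t2,gate)}, require {truck_at(t1,portB)}
    → {pkg_at(p1,gate), truck_at(t1,portB), truck_at(t2,gate)}
  through step 1 (drive(t2,portB,gate)): drop {truck_at(t2,gate)}, keep {pkg_at(p1,gate), truck_at(t1,portB)}, require {truck_at(t2,portB)}
    → {pkg_at(p1,gate), truck_at(t1,portB), truck_at(t2,portB)}

== RESULT ==
["pkg_at(p1,gate)", "truck_at(t1,portB)", "truck_at(t2,portB)"]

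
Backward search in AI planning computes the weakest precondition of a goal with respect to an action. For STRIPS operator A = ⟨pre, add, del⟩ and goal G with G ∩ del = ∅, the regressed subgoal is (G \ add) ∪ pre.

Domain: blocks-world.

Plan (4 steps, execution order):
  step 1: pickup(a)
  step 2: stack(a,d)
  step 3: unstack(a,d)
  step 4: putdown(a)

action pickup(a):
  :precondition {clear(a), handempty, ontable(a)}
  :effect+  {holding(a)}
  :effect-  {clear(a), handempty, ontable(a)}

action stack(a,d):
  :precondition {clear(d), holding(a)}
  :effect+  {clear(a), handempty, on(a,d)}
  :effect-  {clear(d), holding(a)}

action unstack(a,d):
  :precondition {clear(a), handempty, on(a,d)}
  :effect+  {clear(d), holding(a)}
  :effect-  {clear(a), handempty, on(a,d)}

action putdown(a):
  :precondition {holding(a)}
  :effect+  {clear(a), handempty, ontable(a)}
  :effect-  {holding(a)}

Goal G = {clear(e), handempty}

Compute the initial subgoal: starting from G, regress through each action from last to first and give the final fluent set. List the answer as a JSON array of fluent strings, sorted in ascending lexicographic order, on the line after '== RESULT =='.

Work backward from the goal:
  through step 4 (putdown(a)): drop {handempty}, keep {clear(e)}, require {holding(a)}
    → {clear(e), holding(a)}
  through step 3 (unstack(a,d)): drop {holding(a)}, keep {clear(e)}, require {clear(a), handempty, on(a,d)}
    → {clear(a), clear(e), handempty, on(a,d)}
  through step 2 (stack(a,d)): drop {clear(a), handempty, on(a,d)}, keep {clear(e)}, require {clear(d), holding(a)}
    → {clear(d), clear(e), holding(a)}
  through step 1 (pickup(a)): drop {holding(a)}, keep {clear(d), clear(e)}, require {clear(a), handempty, ontable(a)}
    → {clear(a), clear(d), clear(e), handempty, ontable(a)}

== RESULT ==
["clear(a)", "clear(d)", "clear(e)", "handempty", "ontable(a)"]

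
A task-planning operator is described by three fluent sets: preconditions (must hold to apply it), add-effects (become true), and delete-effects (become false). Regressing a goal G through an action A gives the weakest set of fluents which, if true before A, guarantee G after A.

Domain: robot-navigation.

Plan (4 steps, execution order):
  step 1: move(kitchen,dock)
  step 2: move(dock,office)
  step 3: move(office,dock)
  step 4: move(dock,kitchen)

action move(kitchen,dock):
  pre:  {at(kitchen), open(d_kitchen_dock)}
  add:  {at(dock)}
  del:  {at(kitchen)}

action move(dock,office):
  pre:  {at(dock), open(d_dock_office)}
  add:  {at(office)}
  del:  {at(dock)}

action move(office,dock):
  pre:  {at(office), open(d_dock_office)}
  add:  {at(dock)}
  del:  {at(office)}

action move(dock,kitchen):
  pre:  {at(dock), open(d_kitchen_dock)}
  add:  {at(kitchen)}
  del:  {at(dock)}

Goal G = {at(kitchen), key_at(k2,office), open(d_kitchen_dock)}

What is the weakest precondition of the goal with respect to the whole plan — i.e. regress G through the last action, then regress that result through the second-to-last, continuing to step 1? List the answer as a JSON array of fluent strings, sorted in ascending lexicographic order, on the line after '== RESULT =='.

Regress step by step:
  through step 4 (move(dock,kitchen)): drop {at(kitchen)}, keep {key_at(k2,office), open(d_kitchen_dock)}, require {at(dock), open(d_kitchen_dock)}
    → {at(dock), key_at(k2,office), open(d_kitchen_dock)}
  through step 3 (move(office,dock)): drop {at(dock)}, keep {key_at(k2,office), open(d_kitchen_dock)}, require {at(office), open(d_dock_office)}
    → {at(office), key_at(k2,office), open(d_dock_office), open(d_kitchen_dock)}
  through step 2 (move(dock,office)): drop {at(office)}, keep {key_at(k2,office), open(d_dock_office), open(d_kitchen_dock)}, require {at(dock), open(d_dock_office)}
    → {at(dock), key_at(k2,office), open(d_dock_office), open(d_kitchen_dock)}
  through step 1 (move(kitchen,dock)): drop {at(dock)}, keep {key_at(k2,office), open(d_dock_office), open(d_kitchen_dock)}, require {at(kitchen), open(d_kitchen_dock)}
    → {at(kitchen), key_at(k2,office), open(d_dock_office), open(d_kitchen_dock)}

== RESULT ==
["at(kitchen)", "key_at(k2,office)", "open(d_dock_office)", "open(d_kitchen_dock)"]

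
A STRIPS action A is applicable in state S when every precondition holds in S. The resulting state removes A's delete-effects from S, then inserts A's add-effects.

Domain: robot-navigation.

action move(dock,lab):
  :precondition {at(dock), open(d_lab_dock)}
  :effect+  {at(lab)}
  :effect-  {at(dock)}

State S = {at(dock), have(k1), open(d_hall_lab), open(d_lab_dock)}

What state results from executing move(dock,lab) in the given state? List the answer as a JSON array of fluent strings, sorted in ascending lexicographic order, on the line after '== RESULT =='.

Compute (S \ del) ∪ add:
  pre ⊆ S: {at(dock), open(d_lab_dock)} ⊆ S  — applicable
  S \ del = {have(k1), open(d_hall_lab), open(d_lab_dock)}
  ∪ add   = {at(lab), have(k1), open(d_hall_lab), open(d_lab_dock)}

== RESULT ==
["at(lab)", "have(k1)", "open(d_hall_lab)", "open(d_lab_dock)"]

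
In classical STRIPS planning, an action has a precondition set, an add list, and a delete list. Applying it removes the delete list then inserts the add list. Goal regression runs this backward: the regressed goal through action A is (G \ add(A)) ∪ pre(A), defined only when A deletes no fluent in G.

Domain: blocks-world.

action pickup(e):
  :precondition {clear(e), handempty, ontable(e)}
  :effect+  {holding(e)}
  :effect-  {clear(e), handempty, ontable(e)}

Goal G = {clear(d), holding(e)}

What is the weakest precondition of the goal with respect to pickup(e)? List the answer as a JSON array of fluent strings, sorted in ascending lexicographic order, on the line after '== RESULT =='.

Regress:
  G ∩ del = {}  (empty — regression defined)
  G \ add = {clear(d), holding(e)} \ {holding(e)} = {clear(d)}
  ∪ pre   = {clear(d)} ∪ {clear(e), handempty, ontable(e)}
          = {clear(d), clear(e), handempty, ontable(e)}

== RESULT ==
["clear(d)", "clear(e)", "handempty", "ontable(e)"]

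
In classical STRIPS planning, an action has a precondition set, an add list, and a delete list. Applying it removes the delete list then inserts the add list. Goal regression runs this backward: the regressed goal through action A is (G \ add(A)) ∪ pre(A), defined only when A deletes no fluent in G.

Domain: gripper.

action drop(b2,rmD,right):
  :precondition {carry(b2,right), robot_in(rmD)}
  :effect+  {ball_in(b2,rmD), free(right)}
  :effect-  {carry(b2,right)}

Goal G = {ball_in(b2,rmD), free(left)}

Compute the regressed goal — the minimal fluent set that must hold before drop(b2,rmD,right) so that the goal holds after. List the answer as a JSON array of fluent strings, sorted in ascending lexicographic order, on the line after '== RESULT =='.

Compute (G \ add) ∪ pre:
  G ∩ del = {}  (empty — regression defined)
  G \ add = {ball_in(b2,rmD), free(left)} \ {ball_in(b2,rmD), free(right)} = {free(left)}
  ∪ pre   = {free(left)} ∪ {carry(b2,right), robot_in(rmD)}
          = {carry(b2,right), free(left), robot_in(rmD)}

== RESULT ==
["carry(b2,right)", "free(left)", "robot_in(rmD)"]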